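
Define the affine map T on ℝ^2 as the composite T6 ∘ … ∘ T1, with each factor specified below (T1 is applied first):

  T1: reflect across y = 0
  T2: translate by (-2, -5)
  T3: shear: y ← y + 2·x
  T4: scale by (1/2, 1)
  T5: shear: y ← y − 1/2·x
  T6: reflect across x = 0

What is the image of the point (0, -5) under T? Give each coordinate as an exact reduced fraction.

T1 reflect across y = 0: (0, -5) → (0, 5)
T2 translate by (-2, -5): (0, 5) → (-2, 0)
T3 shear: y ← y + 2·x: (-2, 0) → (-2, -4)
T4 scale by (1/2, 1): (-2, -4) → (-1, -4)
T5 shear: y ← y − 1/2·x: (-1, -4) → (-1, -7/2)
T6 reflect across x = 0: (-1, -7/2) → (1, -7/2)

T(p) = (1, -7/2)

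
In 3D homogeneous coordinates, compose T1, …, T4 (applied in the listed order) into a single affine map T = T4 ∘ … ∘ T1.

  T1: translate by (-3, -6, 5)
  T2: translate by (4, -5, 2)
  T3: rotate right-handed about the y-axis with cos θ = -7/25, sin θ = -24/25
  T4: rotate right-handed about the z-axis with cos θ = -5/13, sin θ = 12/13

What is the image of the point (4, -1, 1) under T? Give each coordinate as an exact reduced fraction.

T1 translate by (-3, -6, 5): (4, -1, 1) → (1, -7, 6)
T2 translate by (4, -5, 2): (1, -7, 6) → (5, -12, 8)
T3 rotate right-handed about the y-axis with cos θ = -7/25, sin θ = -24/25: (5, -12, 8) → (-227/25, -12, 64/25)
T4 rotate right-handed about the z-axis with cos θ = -5/13, sin θ = 12/13: (-227/25, -12, 64/25) → (947/65, -1224/325, 64/25)

T(p) = (947/65, -1224/325, 64/25)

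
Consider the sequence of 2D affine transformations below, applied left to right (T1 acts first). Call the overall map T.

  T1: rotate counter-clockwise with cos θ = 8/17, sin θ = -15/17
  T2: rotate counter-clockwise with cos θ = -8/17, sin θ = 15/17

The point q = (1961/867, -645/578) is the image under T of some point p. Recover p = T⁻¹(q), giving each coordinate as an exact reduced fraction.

p = (1/3, -5/2)

T1 = [8/17 15/17 0; -15/17 8/17 0; 0 0 1]
T2·T1 = [161/289 -240/289 0; 240/289 161/289 0; 0 0 1]
det M = 1; M⁻¹ = [161/289 240/289 0; -240/289 161/289 0; 0 0 1]
M⁻¹ · (1961/867, -645/578)ᵀ = (1/3, -5/2)ᵀ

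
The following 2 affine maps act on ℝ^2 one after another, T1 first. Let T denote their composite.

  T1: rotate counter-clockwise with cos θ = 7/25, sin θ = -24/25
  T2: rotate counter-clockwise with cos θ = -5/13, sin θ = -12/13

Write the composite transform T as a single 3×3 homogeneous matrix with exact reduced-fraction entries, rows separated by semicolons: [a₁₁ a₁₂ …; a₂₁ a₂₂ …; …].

T1 = [7/25 24/25 0; -24/25 7/25 0; 0 0 1]
T2·T1 = [-323/325 -36/325 0; 36/325 -323/325 0; 0 0 1]

T = [-323/325 -36/325 0; 36/325 -323/325 0; 0 0 1]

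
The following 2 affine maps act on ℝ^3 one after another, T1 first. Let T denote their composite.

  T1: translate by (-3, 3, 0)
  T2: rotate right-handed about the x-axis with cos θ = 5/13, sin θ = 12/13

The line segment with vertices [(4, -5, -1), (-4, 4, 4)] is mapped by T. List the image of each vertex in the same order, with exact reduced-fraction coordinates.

T1 translate by (-3, 3, 0): (4, -5, -1) → (1, -2, -1); (-4, 4, 4) → (-7, 7, 4)
T2 rotate right-handed about the x-axis with cos θ = 5/13, sin θ = 12/13: (1, -2, -1) → (1, 2/13, -29/13); (-7, 7, 4) → (-7, -1, 8)

image vertices: (1, 2/13, -29/13), (-7, -1, 8)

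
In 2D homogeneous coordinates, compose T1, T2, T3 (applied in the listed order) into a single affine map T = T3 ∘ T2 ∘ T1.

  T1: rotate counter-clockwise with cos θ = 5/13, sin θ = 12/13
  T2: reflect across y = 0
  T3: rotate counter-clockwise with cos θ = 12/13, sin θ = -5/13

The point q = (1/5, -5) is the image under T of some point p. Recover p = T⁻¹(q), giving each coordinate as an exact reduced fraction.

T1 = [5/13 -12/13 0; 12/13 5/13 0; 0 0 1]
T2·T1 = [5/13 -12/13 0; -12/13 -5/13 0; 0 0 1]
T3·…·T1 = [0 -1 0; -1 0 0; 0 0 1]
det M = -1; M⁻¹ = [0 -1 0; -1 0 0; 0 0 1]
M⁻¹ · (1/5, -5)ᵀ = (5, -1/5)ᵀ

p = (5, -1/5)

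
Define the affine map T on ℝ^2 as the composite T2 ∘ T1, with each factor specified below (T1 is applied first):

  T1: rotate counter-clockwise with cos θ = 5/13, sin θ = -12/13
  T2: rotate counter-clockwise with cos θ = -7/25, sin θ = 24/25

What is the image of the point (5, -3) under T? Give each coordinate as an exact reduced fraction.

T1 rotate counter-clockwise with cos θ = 5/13, sin θ = -12/13: (5, -3) → (-11/13, -75/13)
T2 rotate counter-clockwise with cos θ = -7/25, sin θ = 24/25: (-11/13, -75/13) → (1877/325, 261/325)

T(p) = (1877/325, 261/325)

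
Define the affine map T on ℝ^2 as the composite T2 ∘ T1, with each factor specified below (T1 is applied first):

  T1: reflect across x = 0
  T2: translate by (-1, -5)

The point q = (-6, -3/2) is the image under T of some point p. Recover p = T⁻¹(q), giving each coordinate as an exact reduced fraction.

p = (5, 7/2)

T1 = [-1 0 0; 0 1 0; 0 0 1]
T2·T1 = [-1 0 -1; 0 1 -5; 0 0 1]
det M = -1; M⁻¹ = [-1 0 -1; 0 1 5; 0 0 1]
M⁻¹ · (-6, -3/2)ᵀ = (5, 7/2)ᵀ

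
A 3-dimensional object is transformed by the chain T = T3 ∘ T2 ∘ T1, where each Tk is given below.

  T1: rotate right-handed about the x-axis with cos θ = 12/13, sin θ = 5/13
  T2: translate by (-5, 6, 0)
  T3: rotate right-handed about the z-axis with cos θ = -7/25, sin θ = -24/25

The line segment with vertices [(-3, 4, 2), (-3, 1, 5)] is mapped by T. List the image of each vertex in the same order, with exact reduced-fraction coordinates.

T1 rotate right-handed about the x-axis with cos θ = 12/13, sin θ = 5/13: (-3, 4, 2) → (-3, 38/13, 44/13); (-3, 1, 5) → (-3, -1, 5)
T2 translate by (-5, 6, 0): (-3, 38/13, 44/13) → (-8, 116/13, 44/13); (-3, -1, 5) → (-8, 5, 5)
T3 rotate right-handed about the z-axis with cos θ = -7/25, sin θ = -24/25: (-8, 116/13, 44/13) → (3512/325, 1684/325, 44/13); (-8, 5, 5) → (176/25, 157/25, 5)

image vertices: (3512/325, 1684/325, 44/13), (176/25, 157/25, 5)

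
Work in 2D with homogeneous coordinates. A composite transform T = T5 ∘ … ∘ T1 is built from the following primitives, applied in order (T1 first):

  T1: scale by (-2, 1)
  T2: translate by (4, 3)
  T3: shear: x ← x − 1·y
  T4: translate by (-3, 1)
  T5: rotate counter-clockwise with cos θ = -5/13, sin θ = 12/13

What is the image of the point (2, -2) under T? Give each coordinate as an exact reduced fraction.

T(p) = (-4/13, -58/13)

T1 scale by (-2, 1): (2, -2) → (-4, -2)
T2 translate by (4, 3): (-4, -2) → (0, 1)
T3 shear: x ← x − 1·y: (0, 1) → (-1, 1)
T4 translate by (-3, 1): (-1, 1) → (-4, 2)
T5 rotate counter-clockwise with cos θ = -5/13, sin θ = 12/13: (-4, 2) → (-4/13, -58/13)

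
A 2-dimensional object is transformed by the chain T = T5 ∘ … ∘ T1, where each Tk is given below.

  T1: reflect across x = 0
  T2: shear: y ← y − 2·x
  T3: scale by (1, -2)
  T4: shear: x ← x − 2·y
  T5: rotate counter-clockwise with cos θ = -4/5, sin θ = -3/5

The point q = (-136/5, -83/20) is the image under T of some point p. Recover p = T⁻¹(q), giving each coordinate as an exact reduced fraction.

p = (7/4, 3)

T1 = [-1 0 0; 0 1 0; 0 0 1]
T2·T1 = [-1 0 0; 2 1 0; 0 0 1]
T3·…·T1 = [-1 0 0; -4 -2 0; 0 0 1]
T4·…·T1 = [7 4 0; -4 -2 0; 0 0 1]
T5·…·T1 = [-8 -22/5 0; -1 -4/5 0; 0 0 1]
det M = 2; M⁻¹ = [-2/5 11/5 0; 1/2 -4 0; 0 0 1]
M⁻¹ · (-136/5, -83/20)ᵀ = (7/4, 3)ᵀ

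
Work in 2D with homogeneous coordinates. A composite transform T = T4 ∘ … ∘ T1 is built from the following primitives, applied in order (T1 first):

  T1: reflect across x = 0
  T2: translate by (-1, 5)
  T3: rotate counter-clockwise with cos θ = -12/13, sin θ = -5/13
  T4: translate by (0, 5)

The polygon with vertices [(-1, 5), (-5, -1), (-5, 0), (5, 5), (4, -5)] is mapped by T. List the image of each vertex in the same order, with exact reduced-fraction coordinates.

image vertices: (50/13, -55/13), (-28/13, -3/13), (-23/13, -15/13), (122/13, -25/13), (60/13, 90/13)

T1 reflect across x = 0: (-1, 5) → (1, 5); (-5, -1) → (5, -1); (-5, 0) → (5, 0); (5, 5) → (-5, 5); (4, -5) → (-4, -5)
T2 translate by (-1, 5): (1, 5) → (0, 10); (5, -1) → (4, 4); (5, 0) → (4, 5); (-5, 5) → (-6, 10); (-4, -5) → (-5, 0)
T3 rotate counter-clockwise with cos θ = -12/13, sin θ = -5/13: (0, 10) → (50/13, -120/13); (4, 4) → (-28/13, -68/13); (4, 5) → (-23/13, -80/13); (-6, 10) → (122/13, -90/13); (-5, 0) → (60/13, 25/13)
T4 translate by (0, 5): (50/13, -120/13) → (50/13, -55/13); (-28/13, -68/13) → (-28/13, -3/13); (-23/13, -80/13) → (-23/13, -15/13); (122/13, -90/13) → (122/13, -25/13); (60/13, 25/13) → (60/13, 90/13)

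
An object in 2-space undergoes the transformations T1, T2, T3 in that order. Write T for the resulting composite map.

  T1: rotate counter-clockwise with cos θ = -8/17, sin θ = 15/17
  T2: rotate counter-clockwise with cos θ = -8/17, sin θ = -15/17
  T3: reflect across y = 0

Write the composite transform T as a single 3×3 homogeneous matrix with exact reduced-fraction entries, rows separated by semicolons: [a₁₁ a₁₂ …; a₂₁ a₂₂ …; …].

T1 = [-8/17 -15/17 0; 15/17 -8/17 0; 0 0 1]
T2·T1 = [1 0 0; 0 1 0; 0 0 1]
T3·…·T1 = [1 0 0; 0 -1 0; 0 0 1]

T = [1 0 0; 0 -1 0; 0 0 1]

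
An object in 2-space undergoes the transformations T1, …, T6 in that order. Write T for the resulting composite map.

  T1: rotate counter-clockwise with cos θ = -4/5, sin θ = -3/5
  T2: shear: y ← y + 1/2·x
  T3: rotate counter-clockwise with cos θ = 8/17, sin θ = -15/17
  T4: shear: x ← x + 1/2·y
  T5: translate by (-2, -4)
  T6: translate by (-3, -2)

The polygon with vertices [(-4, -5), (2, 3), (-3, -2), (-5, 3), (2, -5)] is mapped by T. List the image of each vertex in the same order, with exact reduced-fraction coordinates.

T1 rotate counter-clockwise with cos θ = -4/5, sin θ = -3/5: (-4, -5) → (1/5, 32/5); (2, 3) → (1/5, -18/5); (-3, -2) → (6/5, 17/5); (-5, 3) → (29/5, 3/5); (2, -5) → (-23/5, 14/5)
T2 shear: y ← y + 1/2·x: (1/5, 32/5) → (1/5, 13/2); (1/5, -18/5) → (1/5, -7/2); (6/5, 17/5) → (6/5, 4); (29/5, 3/5) → (29/5, 7/2); (-23/5, 14/5) → (-23/5, 1/2)
T3 rotate counter-clockwise with cos θ = 8/17, sin θ = -15/17: (1/5, 13/2) → (991/170, 49/17); (1/5, -7/2) → (-509/170, -31/17); (6/5, 4) → (348/85, 14/17); (29/5, 7/2) → (989/170, -59/17); (-23/5, 1/2) → (-293/170, 73/17)
T4 shear: x ← x + 1/2·y: (991/170, 49/17) → (618/85, 49/17); (-509/170, -31/17) → (-332/85, -31/17); (348/85, 14/17) → (383/85, 14/17); (989/170, -59/17) → (347/85, -59/17); (-293/170, 73/17) → (36/85, 73/17)
T5 translate by (-2, -4): (618/85, 49/17) → (448/85, -19/17); (-332/85, -31/17) → (-502/85, -99/17); (383/85, 14/17) → (213/85, -54/17); (347/85, -59/17) → (177/85, -127/17); (36/85, 73/17) → (-134/85, 5/17)
T6 translate by (-3, -2): (448/85, -19/17) → (193/85, -53/17); (-502/85, -99/17) → (-757/85, -133/17); (213/85, -54/17) → (-42/85, -88/17); (177/85, -127/17) → (-78/85, -161/17); (-134/85, 5/17) → (-389/85, -29/17)

image vertices: (193/85, -53/17), (-757/85, -133/17), (-42/85, -88/17), (-78/85, -161/17), (-389/85, -29/17)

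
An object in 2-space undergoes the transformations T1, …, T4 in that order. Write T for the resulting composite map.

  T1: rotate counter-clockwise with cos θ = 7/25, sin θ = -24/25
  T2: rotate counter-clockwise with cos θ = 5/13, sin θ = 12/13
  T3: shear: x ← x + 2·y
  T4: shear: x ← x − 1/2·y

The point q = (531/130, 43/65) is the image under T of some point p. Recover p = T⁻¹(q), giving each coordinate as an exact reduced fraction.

p = (3, 1)

T1 = [7/25 24/25 0; -24/25 7/25 0; 0 0 1]
T2·T1 = [323/325 36/325 0; -36/325 323/325 0; 0 0 1]
T3·…·T1 = [251/325 682/325 0; -36/325 323/325 0; 0 0 1]
T4·…·T1 = [269/325 1041/650 0; -36/325 323/325 0; 0 0 1]
det M = 1; M⁻¹ = [323/325 -1041/650 0; 36/325 269/325 0; 0 0 1]
M⁻¹ · (531/130, 43/65)ᵀ = (3, 1)ᵀ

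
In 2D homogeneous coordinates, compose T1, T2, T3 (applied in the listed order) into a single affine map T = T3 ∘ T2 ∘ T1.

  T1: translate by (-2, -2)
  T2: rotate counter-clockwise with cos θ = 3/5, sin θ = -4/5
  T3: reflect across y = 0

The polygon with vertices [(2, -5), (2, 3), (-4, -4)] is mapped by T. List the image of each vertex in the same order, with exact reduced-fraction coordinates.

T1 translate by (-2, -2): (2, -5) → (0, -7); (2, 3) → (0, 1); (-4, -4) → (-6, -6)
T2 rotate counter-clockwise with cos θ = 3/5, sin θ = -4/5: (0, -7) → (-28/5, -21/5); (0, 1) → (4/5, 3/5); (-6, -6) → (-42/5, 6/5)
T3 reflect across y = 0: (-28/5, -21/5) → (-28/5, 21/5); (4/5, 3/5) → (4/5, -3/5); (-42/5, 6/5) → (-42/5, -6/5)

image vertices: (-28/5, 21/5), (4/5, -3/5), (-42/5, -6/5)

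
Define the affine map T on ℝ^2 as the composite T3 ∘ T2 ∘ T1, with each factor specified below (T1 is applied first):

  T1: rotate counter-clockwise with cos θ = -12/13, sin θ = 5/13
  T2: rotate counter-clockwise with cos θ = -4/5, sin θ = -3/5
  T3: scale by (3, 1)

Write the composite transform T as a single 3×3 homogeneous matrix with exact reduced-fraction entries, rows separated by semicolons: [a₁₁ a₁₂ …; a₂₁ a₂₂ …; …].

T1 = [-12/13 -5/13 0; 5/13 -12/13 0; 0 0 1]
T2·T1 = [63/65 -16/65 0; 16/65 63/65 0; 0 0 1]
T3·…·T1 = [189/65 -48/65 0; 16/65 63/65 0; 0 0 1]

T = [189/65 -48/65 0; 16/65 63/65 0; 0 0 1]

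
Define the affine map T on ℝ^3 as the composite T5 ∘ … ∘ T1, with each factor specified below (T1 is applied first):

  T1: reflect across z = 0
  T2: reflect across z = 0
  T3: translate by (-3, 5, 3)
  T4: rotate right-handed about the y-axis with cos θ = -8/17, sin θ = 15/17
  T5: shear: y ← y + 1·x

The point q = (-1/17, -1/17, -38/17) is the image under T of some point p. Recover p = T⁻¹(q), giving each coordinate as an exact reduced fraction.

p = (5, -5, -2)

T1 = [1 0 0 0; 0 1 0 0; 0 0 -1 0; 0 0 0 1]
T2·T1 = [1 0 0 0; 0 1 0 0; 0 0 1 0; 0 0 0 1]
T3·…·T1 = [1 0 0 -3; 0 1 0 5; 0 0 1 3; 0 0 0 1]
T4·…·T1 = [-8/17 0 15/17 69/17; 0 1 0 5; -15/17 0 -8/17 21/17; 0 0 0 1]
T5·…·T1 = [-8/17 0 15/17 69/17; -8/17 1 15/17 154/17; -15/17 0 -8/17 21/17; 0 0 0 1]
det M = 1; M⁻¹ = [-8/17 0 -15/17 3; -1 1 0 -5; 15/17 0 -8/17 -3; 0 0 0 1]
M⁻¹ · (-1/17, -1/17, -38/17)ᵀ = (5, -5, -2)ᵀ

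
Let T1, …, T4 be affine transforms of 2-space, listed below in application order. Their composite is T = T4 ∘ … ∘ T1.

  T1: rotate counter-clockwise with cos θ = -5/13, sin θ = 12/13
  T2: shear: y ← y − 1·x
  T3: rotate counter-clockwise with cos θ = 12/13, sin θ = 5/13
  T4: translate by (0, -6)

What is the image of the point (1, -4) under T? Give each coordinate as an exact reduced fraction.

T(p) = (571/169, -931/169)

T1 rotate counter-clockwise with cos θ = -5/13, sin θ = 12/13: (1, -4) → (43/13, 32/13)
T2 shear: y ← y − 1·x: (43/13, 32/13) → (43/13, -11/13)
T3 rotate counter-clockwise with cos θ = 12/13, sin θ = 5/13: (43/13, -11/13) → (571/169, 83/169)
T4 translate by (0, -6): (571/169, 83/169) → (571/169, -931/169)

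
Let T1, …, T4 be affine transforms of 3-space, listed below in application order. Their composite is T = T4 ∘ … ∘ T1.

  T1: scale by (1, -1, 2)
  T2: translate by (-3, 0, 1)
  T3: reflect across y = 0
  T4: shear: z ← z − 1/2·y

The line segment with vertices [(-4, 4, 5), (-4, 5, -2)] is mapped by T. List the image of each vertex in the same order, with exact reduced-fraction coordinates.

T1 scale by (1, -1, 2): (-4, 4, 5) → (-4, -4, 10); (-4, 5, -2) → (-4, -5, -4)
T2 translate by (-3, 0, 1): (-4, -4, 10) → (-7, -4, 11); (-4, -5, -4) → (-7, -5, -3)
T3 reflect across y = 0: (-7, -4, 11) → (-7, 4, 11); (-7, -5, -3) → (-7, 5, -3)
T4 shear: z ← z − 1/2·y: (-7, 4, 11) → (-7, 4, 9); (-7, 5, -3) → (-7, 5, -11/2)

image vertices: (-7, 4, 9), (-7, 5, -11/2)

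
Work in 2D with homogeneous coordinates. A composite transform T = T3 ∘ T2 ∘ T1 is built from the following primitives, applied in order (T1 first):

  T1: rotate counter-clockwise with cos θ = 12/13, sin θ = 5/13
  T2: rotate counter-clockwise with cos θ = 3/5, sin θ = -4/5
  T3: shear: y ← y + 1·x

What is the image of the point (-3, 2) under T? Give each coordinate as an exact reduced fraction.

T1 rotate counter-clockwise with cos θ = 12/13, sin θ = 5/13: (-3, 2) → (-46/13, 9/13)
T2 rotate counter-clockwise with cos θ = 3/5, sin θ = -4/5: (-46/13, 9/13) → (-102/65, 211/65)
T3 shear: y ← y + 1·x: (-102/65, 211/65) → (-102/65, 109/65)

T(p) = (-102/65, 109/65)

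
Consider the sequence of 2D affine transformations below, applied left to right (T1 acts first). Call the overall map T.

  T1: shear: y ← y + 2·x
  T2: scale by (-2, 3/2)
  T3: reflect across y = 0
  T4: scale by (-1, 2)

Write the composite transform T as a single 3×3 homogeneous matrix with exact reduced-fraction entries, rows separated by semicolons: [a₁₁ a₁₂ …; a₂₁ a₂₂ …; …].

T = [2 0 0; -6 -3 0; 0 0 1]

T1 = [1 0 0; 2 1 0; 0 0 1]
T2·T1 = [-2 0 0; 3 3/2 0; 0 0 1]
T3·…·T1 = [-2 0 0; -3 -3/2 0; 0 0 1]
T4·…·T1 = [2 0 0; -6 -3 0; 0 0 1]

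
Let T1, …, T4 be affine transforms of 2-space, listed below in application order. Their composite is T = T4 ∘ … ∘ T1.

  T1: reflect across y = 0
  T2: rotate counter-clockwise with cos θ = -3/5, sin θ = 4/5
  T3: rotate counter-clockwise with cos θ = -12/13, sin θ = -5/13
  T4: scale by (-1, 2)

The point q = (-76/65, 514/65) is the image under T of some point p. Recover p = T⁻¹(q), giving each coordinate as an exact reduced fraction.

p = (-1, -4)

T1 = [1 0 0; 0 -1 0; 0 0 1]
T2·T1 = [-3/5 4/5 0; 4/5 3/5 0; 0 0 1]
T3·…·T1 = [56/65 -33/65 0; -33/65 -56/65 0; 0 0 1]
T4·…·T1 = [-56/65 33/65 0; -66/65 -112/65 0; 0 0 1]
det M = 2; M⁻¹ = [-56/65 -33/130 0; 33/65 -28/65 0; 0 0 1]
M⁻¹ · (-76/65, 514/65)ᵀ = (-1, -4)ᵀ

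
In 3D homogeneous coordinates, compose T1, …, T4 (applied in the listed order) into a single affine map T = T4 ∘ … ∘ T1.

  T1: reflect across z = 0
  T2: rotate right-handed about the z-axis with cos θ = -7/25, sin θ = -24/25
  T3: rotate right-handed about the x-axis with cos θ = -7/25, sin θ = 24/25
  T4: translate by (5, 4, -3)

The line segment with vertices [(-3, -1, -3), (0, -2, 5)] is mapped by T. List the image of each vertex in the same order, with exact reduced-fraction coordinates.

T1 reflect across z = 0: (-3, -1, -3) → (-3, -1, 3); (0, -2, 5) → (0, -2, -5)
T2 rotate right-handed about the z-axis with cos θ = -7/25, sin θ = -24/25: (-3, -1, 3) → (-3/25, 79/25, 3); (0, -2, -5) → (-48/25, 14/25, -5)
T3 rotate right-handed about the x-axis with cos θ = -7/25, sin θ = 24/25: (-3/25, 79/25, 3) → (-3/25, -2353/625, 1371/625); (-48/25, 14/25, -5) → (-48/25, 2902/625, 1211/625)
T4 translate by (5, 4, -3): (-3/25, -2353/625, 1371/625) → (122/25, 147/625, -504/625); (-48/25, 2902/625, 1211/625) → (77/25, 5402/625, -664/625)

image vertices: (122/25, 147/625, -504/625), (77/25, 5402/625, -664/625)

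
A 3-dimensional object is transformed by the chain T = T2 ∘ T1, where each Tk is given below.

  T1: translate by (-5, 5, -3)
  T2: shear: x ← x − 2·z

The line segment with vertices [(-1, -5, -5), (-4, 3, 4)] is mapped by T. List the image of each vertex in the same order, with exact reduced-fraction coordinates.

image vertices: (10, 0, -8), (-11, 8, 1)

T1 translate by (-5, 5, -3): (-1, -5, -5) → (-6, 0, -8); (-4, 3, 4) → (-9, 8, 1)
T2 shear: x ← x − 2·z: (-6, 0, -8) → (10, 0, -8); (-9, 8, 1) → (-11, 8, 1)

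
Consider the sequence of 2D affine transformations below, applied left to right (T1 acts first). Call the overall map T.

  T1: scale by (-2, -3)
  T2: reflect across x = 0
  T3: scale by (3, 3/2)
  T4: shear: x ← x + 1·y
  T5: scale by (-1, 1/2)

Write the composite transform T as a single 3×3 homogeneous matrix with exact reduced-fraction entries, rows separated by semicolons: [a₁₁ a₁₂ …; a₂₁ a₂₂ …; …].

T = [-6 9/2 0; 0 -9/4 0; 0 0 1]

T1 = [-2 0 0; 0 -3 0; 0 0 1]
T2·T1 = [2 0 0; 0 -3 0; 0 0 1]
T3·…·T1 = [6 0 0; 0 -9/2 0; 0 0 1]
T4·…·T1 = [6 -9/2 0; 0 -9/2 0; 0 0 1]
T5·…·T1 = [-6 9/2 0; 0 -9/4 0; 0 0 1]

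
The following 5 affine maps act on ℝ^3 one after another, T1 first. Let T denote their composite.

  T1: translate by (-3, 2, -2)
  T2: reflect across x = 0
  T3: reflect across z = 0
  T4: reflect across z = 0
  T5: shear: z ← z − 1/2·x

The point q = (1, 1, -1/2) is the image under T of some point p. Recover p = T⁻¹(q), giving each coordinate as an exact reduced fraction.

p = (2, -1, 2)

T1 = [1 0 0 -3; 0 1 0 2; 0 0 1 -2; 0 0 0 1]
T2·T1 = [-1 0 0 3; 0 1 0 2; 0 0 1 -2; 0 0 0 1]
T3·…·T1 = [-1 0 0 3; 0 1 0 2; 0 0 -1 2; 0 0 0 1]
T4·…·T1 = [-1 0 0 3; 0 1 0 2; 0 0 1 -2; 0 0 0 1]
T5·…·T1 = [-1 0 0 3; 0 1 0 2; 1/2 0 1 -7/2; 0 0 0 1]
det M = -1; M⁻¹ = [-1 0 0 3; 0 1 0 -2; 1/2 0 1 2; 0 0 0 1]
M⁻¹ · (1, 1, -1/2)ᵀ = (2, -1, 2)ᵀ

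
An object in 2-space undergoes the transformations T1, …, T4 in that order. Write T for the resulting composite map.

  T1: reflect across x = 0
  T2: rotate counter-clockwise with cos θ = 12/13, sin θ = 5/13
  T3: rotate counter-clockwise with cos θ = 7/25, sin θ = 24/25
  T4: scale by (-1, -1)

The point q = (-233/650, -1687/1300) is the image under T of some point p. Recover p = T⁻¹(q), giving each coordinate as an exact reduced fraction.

p = (-5/4, -1/2)

T1 = [-1 0 0; 0 1 0; 0 0 1]
T2·T1 = [-12/13 -5/13 0; -5/13 12/13 0; 0 0 1]
T3·…·T1 = [36/325 -323/325 0; -323/325 -36/325 0; 0 0 1]
T4·…·T1 = [-36/325 323/325 0; 323/325 36/325 0; 0 0 1]
det M = -1; M⁻¹ = [-36/325 323/325 0; 323/325 36/325 0; 0 0 1]
M⁻¹ · (-233/650, -1687/1300)ᵀ = (-5/4, -1/2)ᵀ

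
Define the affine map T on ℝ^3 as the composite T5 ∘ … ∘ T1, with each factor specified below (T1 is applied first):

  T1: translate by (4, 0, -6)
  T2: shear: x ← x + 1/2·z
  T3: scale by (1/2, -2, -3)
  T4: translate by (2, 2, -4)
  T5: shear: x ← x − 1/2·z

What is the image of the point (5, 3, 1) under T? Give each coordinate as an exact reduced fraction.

T(p) = (-1/4, -4, 11)

T1 translate by (4, 0, -6): (5, 3, 1) → (9, 3, -5)
T2 shear: x ← x + 1/2·z: (9, 3, -5) → (13/2, 3, -5)
T3 scale by (1/2, -2, -3): (13/2, 3, -5) → (13/4, -6, 15)
T4 translate by (2, 2, -4): (13/4, -6, 15) → (21/4, -4, 11)
T5 shear: x ← x − 1/2·z: (21/4, -4, 11) → (-1/4, -4, 11)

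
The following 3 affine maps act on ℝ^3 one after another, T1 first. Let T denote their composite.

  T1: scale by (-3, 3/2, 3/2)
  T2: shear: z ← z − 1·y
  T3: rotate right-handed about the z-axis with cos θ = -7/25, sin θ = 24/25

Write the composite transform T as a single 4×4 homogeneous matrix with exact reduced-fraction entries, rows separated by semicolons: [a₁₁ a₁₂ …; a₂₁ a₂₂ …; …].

T = [21/25 -36/25 0 0; -72/25 -21/50 0 0; 0 -3/2 3/2 0; 0 0 0 1]

T1 = [-3 0 0 0; 0 3/2 0 0; 0 0 3/2 0; 0 0 0 1]
T2·T1 = [-3 0 0 0; 0 3/2 0 0; 0 -3/2 3/2 0; 0 0 0 1]
T3·…·T1 = [21/25 -36/25 0 0; -72/25 -21/50 0 0; 0 -3/2 3/2 0; 0 0 0 1]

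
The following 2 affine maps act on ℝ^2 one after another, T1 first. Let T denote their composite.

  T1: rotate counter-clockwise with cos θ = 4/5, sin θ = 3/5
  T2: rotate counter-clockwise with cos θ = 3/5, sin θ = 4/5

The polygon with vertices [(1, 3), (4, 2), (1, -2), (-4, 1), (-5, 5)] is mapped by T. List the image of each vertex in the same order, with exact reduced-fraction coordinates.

T1 rotate counter-clockwise with cos θ = 4/5, sin θ = 3/5: (1, 3) → (-1, 3); (4, 2) → (2, 4); (1, -2) → (2, -1); (-4, 1) → (-19/5, -8/5); (-5, 5) → (-7, 1)
T2 rotate counter-clockwise with cos θ = 3/5, sin θ = 4/5: (-1, 3) → (-3, 1); (2, 4) → (-2, 4); (2, -1) → (2, 1); (-19/5, -8/5) → (-1, -4); (-7, 1) → (-5, -5)

image vertices: (-3, 1), (-2, 4), (2, 1), (-1, -4), (-5, -5)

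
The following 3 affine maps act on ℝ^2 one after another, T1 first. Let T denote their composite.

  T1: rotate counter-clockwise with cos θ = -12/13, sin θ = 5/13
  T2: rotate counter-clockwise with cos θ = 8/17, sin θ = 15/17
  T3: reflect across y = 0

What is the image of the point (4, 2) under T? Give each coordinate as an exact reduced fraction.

T1 rotate counter-clockwise with cos θ = -12/13, sin θ = 5/13: (4, 2) → (-58/13, -4/13)
T2 rotate counter-clockwise with cos θ = 8/17, sin θ = 15/17: (-58/13, -4/13) → (-404/221, -902/221)
T3 reflect across y = 0: (-404/221, -902/221) → (-404/221, 902/221)

T(p) = (-404/221, 902/221)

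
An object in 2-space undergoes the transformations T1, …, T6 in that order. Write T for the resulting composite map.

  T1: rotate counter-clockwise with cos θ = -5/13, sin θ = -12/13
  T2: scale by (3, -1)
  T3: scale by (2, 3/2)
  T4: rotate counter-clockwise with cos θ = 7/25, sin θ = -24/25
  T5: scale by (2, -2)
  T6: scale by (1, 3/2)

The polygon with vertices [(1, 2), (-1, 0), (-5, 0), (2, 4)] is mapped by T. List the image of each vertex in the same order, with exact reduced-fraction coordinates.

T1 rotate counter-clockwise with cos θ = -5/13, sin θ = -12/13: (1, 2) → (19/13, -22/13); (-1, 0) → (5/13, 12/13); (-5, 0) → (25/13, 60/13); (2, 4) → (38/13, -44/13)
T2 scale by (3, -1): (19/13, -22/13) → (57/13, 22/13); (5/13, 12/13) → (15/13, -12/13); (25/13, 60/13) → (75/13, -60/13); (38/13, -44/13) → (114/13, 44/13)
T3 scale by (2, 3/2): (57/13, 22/13) → (114/13, 33/13); (15/13, -12/13) → (30/13, -18/13); (75/13, -60/13) → (150/13, -90/13); (114/13, 44/13) → (228/13, 66/13)
T4 rotate counter-clockwise with cos θ = 7/25, sin θ = -24/25: (114/13, 33/13) → (318/65, -501/65); (30/13, -18/13) → (-222/325, -846/325); (150/13, -90/13) → (-222/65, -846/65); (228/13, 66/13) → (636/65, -1002/65)
T5 scale by (2, -2): (318/65, -501/65) → (636/65, 1002/65); (-222/325, -846/325) → (-444/325, 1692/325); (-222/65, -846/65) → (-444/65, 1692/65); (636/65, -1002/65) → (1272/65, 2004/65)
T6 scale by (1, 3/2): (636/65, 1002/65) → (636/65, 1503/65); (-444/325, 1692/325) → (-444/325, 2538/325); (-444/65, 1692/65) → (-444/65, 2538/65); (1272/65, 2004/65) → (1272/65, 3006/65)

image vertices: (636/65, 1503/65), (-444/325, 2538/325), (-444/65, 2538/65), (1272/65, 3006/65)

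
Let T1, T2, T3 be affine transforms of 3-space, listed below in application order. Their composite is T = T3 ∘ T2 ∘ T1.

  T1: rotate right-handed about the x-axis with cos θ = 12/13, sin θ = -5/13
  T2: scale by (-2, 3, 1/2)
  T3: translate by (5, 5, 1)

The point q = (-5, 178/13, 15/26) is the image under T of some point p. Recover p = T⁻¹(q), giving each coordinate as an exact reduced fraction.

p = (5, 3, 1/3)

T1 = [1 0 0 0; 0 12/13 5/13 0; 0 -5/13 12/13 0; 0 0 0 1]
T2·T1 = [-2 0 0 0; 0 36/13 15/13 0; 0 -5/26 6/13 0; 0 0 0 1]
T3·…·T1 = [-2 0 0 5; 0 36/13 15/13 5; 0 -5/26 6/13 1; 0 0 0 1]
det M = -3; M⁻¹ = [-1/2 0 0 5/2; 0 4/13 -10/13 -10/13; 0 5/39 24/13 -97/39; 0 0 0 1]
M⁻¹ · (-5, 178/13, 15/26)ᵀ = (5, 3, 1/3)ᵀ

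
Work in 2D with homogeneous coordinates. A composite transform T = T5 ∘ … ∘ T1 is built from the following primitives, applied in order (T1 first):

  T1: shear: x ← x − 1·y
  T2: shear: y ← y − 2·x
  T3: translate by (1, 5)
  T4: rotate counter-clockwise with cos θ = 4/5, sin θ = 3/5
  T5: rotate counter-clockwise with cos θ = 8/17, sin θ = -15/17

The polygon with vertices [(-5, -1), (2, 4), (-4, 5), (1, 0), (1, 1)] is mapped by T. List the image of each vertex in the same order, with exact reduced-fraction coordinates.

T1 shear: x ← x − 1·y: (-5, -1) → (-4, -1); (2, 4) → (-2, 4); (-4, 5) → (-9, 5); (1, 0) → (1, 0); (1, 1) → (0, 1)
T2 shear: y ← y − 2·x: (-4, -1) → (-4, 7); (-2, 4) → (-2, 8); (-9, 5) → (-9, 23); (1, 0) → (1, -2); (0, 1) → (0, 1)
T3 translate by (1, 5): (-4, 7) → (-3, 12); (-2, 8) → (-1, 13); (-9, 23) → (-8, 28); (1, -2) → (2, 3); (0, 1) → (1, 6)
T4 rotate counter-clockwise with cos θ = 4/5, sin θ = 3/5: (-3, 12) → (-48/5, 39/5); (-1, 13) → (-43/5, 49/5); (-8, 28) → (-116/5, 88/5); (2, 3) → (-1/5, 18/5); (1, 6) → (-14/5, 27/5)
T5 rotate counter-clockwise with cos θ = 8/17, sin θ = -15/17: (-48/5, 39/5) → (201/85, 1032/85); (-43/5, 49/5) → (23/5, 61/5); (-116/5, 88/5) → (392/85, 2444/85); (-1/5, 18/5) → (262/85, 159/85); (-14/5, 27/5) → (293/85, 426/85)

image vertices: (201/85, 1032/85), (23/5, 61/5), (392/85, 2444/85), (262/85, 159/85), (293/85, 426/85)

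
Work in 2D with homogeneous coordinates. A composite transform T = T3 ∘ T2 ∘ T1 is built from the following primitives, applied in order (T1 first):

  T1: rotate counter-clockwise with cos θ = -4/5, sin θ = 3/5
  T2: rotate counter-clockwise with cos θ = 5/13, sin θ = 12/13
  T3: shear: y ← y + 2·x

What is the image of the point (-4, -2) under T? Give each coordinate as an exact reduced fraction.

T1 rotate counter-clockwise with cos θ = -4/5, sin θ = 3/5: (-4, -2) → (22/5, -4/5)
T2 rotate counter-clockwise with cos θ = 5/13, sin θ = 12/13: (22/5, -4/5) → (158/65, 244/65)
T3 shear: y ← y + 2·x: (158/65, 244/65) → (158/65, 112/13)

T(p) = (158/65, 112/13)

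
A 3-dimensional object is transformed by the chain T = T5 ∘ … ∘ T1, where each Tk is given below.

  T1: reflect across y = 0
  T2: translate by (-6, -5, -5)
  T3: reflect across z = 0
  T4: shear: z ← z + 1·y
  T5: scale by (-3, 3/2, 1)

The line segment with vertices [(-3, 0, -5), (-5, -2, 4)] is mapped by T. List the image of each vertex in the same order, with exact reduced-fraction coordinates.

image vertices: (27, -15/2, 5), (33, -9/2, -2)

T1 reflect across y = 0: (-3, 0, -5) → (-3, 0, -5); (-5, -2, 4) → (-5, 2, 4)
T2 translate by (-6, -5, -5): (-3, 0, -5) → (-9, -5, -10); (-5, 2, 4) → (-11, -3, -1)
T3 reflect across z = 0: (-9, -5, -10) → (-9, -5, 10); (-11, -3, -1) → (-11, -3, 1)
T4 shear: z ← z + 1·y: (-9, -5, 10) → (-9, -5, 5); (-11, -3, 1) → (-11, -3, -2)
T5 scale by (-3, 3/2, 1): (-9, -5, 5) → (27, -15/2, 5); (-11, -3, -2) → (33, -9/2, -2)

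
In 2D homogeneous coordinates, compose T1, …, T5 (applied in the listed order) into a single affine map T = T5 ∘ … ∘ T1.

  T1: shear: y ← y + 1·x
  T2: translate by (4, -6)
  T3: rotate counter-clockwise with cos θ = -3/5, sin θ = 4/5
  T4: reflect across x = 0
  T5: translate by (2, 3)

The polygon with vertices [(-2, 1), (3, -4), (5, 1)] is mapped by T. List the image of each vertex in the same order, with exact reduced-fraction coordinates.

image vertices: (-12/5, 44/5), (3/5, 64/5), (37/5, 51/5)

T1 shear: y ← y + 1·x: (-2, 1) → (-2, -1); (3, -4) → (3, -1); (5, 1) → (5, 6)
T2 translate by (4, -6): (-2, -1) → (2, -7); (3, -1) → (7, -7); (5, 6) → (9, 0)
T3 rotate counter-clockwise with cos θ = -3/5, sin θ = 4/5: (2, -7) → (22/5, 29/5); (7, -7) → (7/5, 49/5); (9, 0) → (-27/5, 36/5)
T4 reflect across x = 0: (22/5, 29/5) → (-22/5, 29/5); (7/5, 49/5) → (-7/5, 49/5); (-27/5, 36/5) → (27/5, 36/5)
T5 translate by (2, 3): (-22/5, 29/5) → (-12/5, 44/5); (-7/5, 49/5) → (3/5, 64/5); (27/5, 36/5) → (37/5, 51/5)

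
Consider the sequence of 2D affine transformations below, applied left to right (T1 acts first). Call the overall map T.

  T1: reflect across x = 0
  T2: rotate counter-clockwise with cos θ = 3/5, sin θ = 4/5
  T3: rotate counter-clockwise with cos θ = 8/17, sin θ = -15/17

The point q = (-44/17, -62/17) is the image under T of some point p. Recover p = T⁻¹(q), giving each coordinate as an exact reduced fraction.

T1 = [-1 0 0; 0 1 0; 0 0 1]
T2·T1 = [-3/5 -4/5 0; -4/5 3/5 0; 0 0 1]
T3·…·T1 = [-84/85 13/85 0; 13/85 84/85 0; 0 0 1]
det M = -1; M⁻¹ = [-84/85 13/85 0; 13/85 84/85 0; 0 0 1]
M⁻¹ · (-44/17, -62/17)ᵀ = (2, -4)ᵀ

p = (2, -4)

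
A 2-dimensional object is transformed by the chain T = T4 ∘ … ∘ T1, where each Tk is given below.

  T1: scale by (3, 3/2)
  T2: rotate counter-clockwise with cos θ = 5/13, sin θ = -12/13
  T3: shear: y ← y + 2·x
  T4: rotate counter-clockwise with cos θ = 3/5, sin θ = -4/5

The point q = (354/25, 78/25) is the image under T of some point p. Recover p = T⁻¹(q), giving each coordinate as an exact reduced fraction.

p = (2/5, 4)

T1 = [3 0 0; 0 3/2 0; 0 0 1]
T2·T1 = [15/13 18/13 0; -36/13 15/26 0; 0 0 1]
T3·…·T1 = [15/13 18/13 0; -6/13 87/26 0; 0 0 1]
T4·…·T1 = [21/65 228/65 0; -6/5 9/10 0; 0 0 1]
det M = 9/2; M⁻¹ = [1/5 -152/195 0; 4/15 14/195 0; 0 0 1]
M⁻¹ · (354/25, 78/25)ᵀ = (2/5, 4)ᵀ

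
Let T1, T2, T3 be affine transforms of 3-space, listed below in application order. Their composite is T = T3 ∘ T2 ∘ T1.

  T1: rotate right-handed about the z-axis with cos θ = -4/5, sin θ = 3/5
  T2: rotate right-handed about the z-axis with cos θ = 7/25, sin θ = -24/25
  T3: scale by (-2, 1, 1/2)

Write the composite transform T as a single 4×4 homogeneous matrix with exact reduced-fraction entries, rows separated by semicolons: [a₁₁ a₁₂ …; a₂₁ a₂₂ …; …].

T = [-88/125 234/125 0 0; 117/125 44/125 0 0; 0 0 1/2 0; 0 0 0 1]

T1 = [-4/5 -3/5 0 0; 3/5 -4/5 0 0; 0 0 1 0; 0 0 0 1]
T2·T1 = [44/125 -117/125 0 0; 117/125 44/125 0 0; 0 0 1 0; 0 0 0 1]
T3·…·T1 = [-88/125 234/125 0 0; 117/125 44/125 0 0; 0 0 1/2 0; 0 0 0 1]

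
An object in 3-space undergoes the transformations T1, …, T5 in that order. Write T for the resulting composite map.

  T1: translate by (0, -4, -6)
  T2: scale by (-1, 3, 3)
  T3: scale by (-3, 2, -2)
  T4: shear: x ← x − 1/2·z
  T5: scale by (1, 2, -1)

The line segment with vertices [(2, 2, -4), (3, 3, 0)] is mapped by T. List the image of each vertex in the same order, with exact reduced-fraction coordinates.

image vertices: (-24, -24, -60), (-9, -12, -36)

T1 translate by (0, -4, -6): (2, 2, -4) → (2, -2, -10); (3, 3, 0) → (3, -1, -6)
T2 scale by (-1, 3, 3): (2, -2, -10) → (-2, -6, -30); (3, -1, -6) → (-3, -3, -18)
T3 scale by (-3, 2, -2): (-2, -6, -30) → (6, -12, 60); (-3, -3, -18) → (9, -6, 36)
T4 shear: x ← x − 1/2·z: (6, -12, 60) → (-24, -12, 60); (9, -6, 36) → (-9, -6, 36)
T5 scale by (1, 2, -1): (-24, -12, 60) → (-24, -24, -60); (-9, -6, 36) → (-9, -12, -36)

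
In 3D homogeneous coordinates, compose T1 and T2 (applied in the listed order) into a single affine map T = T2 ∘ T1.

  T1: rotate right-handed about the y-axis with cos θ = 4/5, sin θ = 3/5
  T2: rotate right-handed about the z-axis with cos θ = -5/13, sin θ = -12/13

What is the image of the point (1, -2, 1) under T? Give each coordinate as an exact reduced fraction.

T1 rotate right-handed about the y-axis with cos θ = 4/5, sin θ = 3/5: (1, -2, 1) → (7/5, -2, 1/5)
T2 rotate right-handed about the z-axis with cos θ = -5/13, sin θ = -12/13: (7/5, -2, 1/5) → (-31/13, -34/65, 1/5)

T(p) = (-31/13, -34/65, 1/5)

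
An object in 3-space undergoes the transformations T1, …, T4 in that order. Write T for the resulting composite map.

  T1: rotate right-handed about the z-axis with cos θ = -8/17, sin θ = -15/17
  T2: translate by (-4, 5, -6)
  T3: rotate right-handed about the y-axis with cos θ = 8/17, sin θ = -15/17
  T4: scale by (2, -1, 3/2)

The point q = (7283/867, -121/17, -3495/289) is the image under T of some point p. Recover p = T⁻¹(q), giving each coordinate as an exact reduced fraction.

p = (-4/3, -2, -3/2)

T1 = [-8/17 15/17 0 0; -15/17 -8/17 0 0; 0 0 1 0; 0 0 0 1]
T2·T1 = [-8/17 15/17 0 -4; -15/17 -8/17 0 5; 0 0 1 -6; 0 0 0 1]
T3·…·T1 = [-64/289 120/289 -15/17 58/17; -15/17 -8/17 0 5; -120/289 225/289 8/17 -108/17; 0 0 0 1]
T4·…·T1 = [-128/289 240/289 -30/17 116/17; 15/17 8/17 0 -5; -180/289 675/578 12/17 -162/17; 0 0 0 1]
det M = -3; M⁻¹ = [-32/289 15/17 -80/289 43/17; 60/289 8/17 150/289 100/17; -15/34 0 16/51 6; 0 0 0 1]
M⁻¹ · (7283/867, -121/17, -3495/289)ᵀ = (-4/3, -2, -3/2)ᵀ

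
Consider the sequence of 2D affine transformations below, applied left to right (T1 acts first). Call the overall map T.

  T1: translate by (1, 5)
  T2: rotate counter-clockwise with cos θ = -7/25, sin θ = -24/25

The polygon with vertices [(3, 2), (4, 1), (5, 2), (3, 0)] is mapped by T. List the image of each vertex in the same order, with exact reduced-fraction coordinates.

T1 translate by (1, 5): (3, 2) → (4, 7); (4, 1) → (5, 6); (5, 2) → (6, 7); (3, 0) → (4, 5)
T2 rotate counter-clockwise with cos θ = -7/25, sin θ = -24/25: (4, 7) → (28/5, -29/5); (5, 6) → (109/25, -162/25); (6, 7) → (126/25, -193/25); (4, 5) → (92/25, -131/25)

image vertices: (28/5, -29/5), (109/25, -162/25), (126/25, -193/25), (92/25, -131/25)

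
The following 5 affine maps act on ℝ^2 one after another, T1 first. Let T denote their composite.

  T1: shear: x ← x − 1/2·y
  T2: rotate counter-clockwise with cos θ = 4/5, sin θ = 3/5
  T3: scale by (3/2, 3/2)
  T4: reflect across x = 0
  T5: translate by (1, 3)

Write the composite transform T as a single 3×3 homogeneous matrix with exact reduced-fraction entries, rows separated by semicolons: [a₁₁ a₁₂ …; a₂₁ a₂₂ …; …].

T1 = [1 -1/2 0; 0 1 0; 0 0 1]
T2·T1 = [4/5 -1 0; 3/5 1/2 0; 0 0 1]
T3·…·T1 = [6/5 -3/2 0; 9/10 3/4 0; 0 0 1]
T4·…·T1 = [-6/5 3/2 0; 9/10 3/4 0; 0 0 1]
T5·…·T1 = [-6/5 3/2 1; 9/10 3/4 3; 0 0 1]

T = [-6/5 3/2 1; 9/10 3/4 3; 0 0 1]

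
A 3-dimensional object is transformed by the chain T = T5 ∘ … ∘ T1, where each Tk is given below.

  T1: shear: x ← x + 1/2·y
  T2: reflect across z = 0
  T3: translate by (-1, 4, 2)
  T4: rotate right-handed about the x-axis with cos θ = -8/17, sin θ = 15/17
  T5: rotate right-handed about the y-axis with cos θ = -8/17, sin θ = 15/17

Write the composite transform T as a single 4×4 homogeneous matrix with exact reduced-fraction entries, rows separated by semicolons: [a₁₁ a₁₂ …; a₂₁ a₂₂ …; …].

T = [-8/17 157/289 120/289 796/289; 0 -8/17 15/17 -62/17; -15/17 -495/578 -64/289 -97/289; 0 0 0 1]

T1 = [1 1/2 0 0; 0 1 0 0; 0 0 1 0; 0 0 0 1]
T2·T1 = [1 1/2 0 0; 0 1 0 0; 0 0 -1 0; 0 0 0 1]
T3·…·T1 = [1 1/2 0 -1; 0 1 0 4; 0 0 -1 2; 0 0 0 1]
T4·…·T1 = [1 1/2 0 -1; 0 -8/17 15/17 -62/17; 0 15/17 8/17 44/17; 0 0 0 1]
T5·…·T1 = [-8/17 157/289 120/289 796/289; 0 -8/17 15/17 -62/17; -15/17 -495/578 -64/289 -97/289; 0 0 0 1]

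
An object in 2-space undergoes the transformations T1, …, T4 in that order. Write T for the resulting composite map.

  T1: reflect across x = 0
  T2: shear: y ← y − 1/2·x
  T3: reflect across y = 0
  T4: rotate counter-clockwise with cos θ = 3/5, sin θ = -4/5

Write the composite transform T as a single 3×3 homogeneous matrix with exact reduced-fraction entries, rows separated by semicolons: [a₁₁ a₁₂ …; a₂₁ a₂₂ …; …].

T1 = [-1 0 0; 0 1 0; 0 0 1]
T2·T1 = [-1 0 0; 1/2 1 0; 0 0 1]
T3·…·T1 = [-1 0 0; -1/2 -1 0; 0 0 1]
T4·…·T1 = [-1 -4/5 0; 1/2 -3/5 0; 0 0 1]

T = [-1 -4/5 0; 1/2 -3/5 0; 0 0 1]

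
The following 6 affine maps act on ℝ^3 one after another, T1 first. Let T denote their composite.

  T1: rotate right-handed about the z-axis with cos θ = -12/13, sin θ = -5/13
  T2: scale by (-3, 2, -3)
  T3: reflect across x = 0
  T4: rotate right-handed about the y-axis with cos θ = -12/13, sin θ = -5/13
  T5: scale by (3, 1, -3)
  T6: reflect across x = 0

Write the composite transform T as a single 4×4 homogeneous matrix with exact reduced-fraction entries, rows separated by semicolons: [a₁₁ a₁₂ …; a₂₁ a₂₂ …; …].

T1 = [-12/13 5/13 0 0; -5/13 -12/13 0 0; 0 0 1 0; 0 0 0 1]
T2·T1 = [36/13 -15/13 0 0; -10/13 -24/13 0 0; 0 0 -3 0; 0 0 0 1]
T3·…·T1 = [-36/13 15/13 0 0; -10/13 -24/13 0 0; 0 0 -3 0; 0 0 0 1]
T4·…·T1 = [432/169 -180/169 15/13 0; -10/13 -24/13 0 0; -180/169 75/169 36/13 0; 0 0 0 1]
T5·…·T1 = [1296/169 -540/169 45/13 0; -10/13 -24/13 0 0; 540/169 -225/169 -108/13 0; 0 0 0 1]
T6·…·T1 = [-1296/169 540/169 -45/13 0; -10/13 -24/13 0 0; 540/169 -225/169 -108/13 0; 0 0 0 1]

T = [-1296/169 540/169 -45/13 0; -10/13 -24/13 0 0; 540/169 -225/169 -108/13 0; 0 0 0 1]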